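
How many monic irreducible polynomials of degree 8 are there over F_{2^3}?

The number of monic irreducibles of degree 8 over GF(8) is (1/8)·Σ_{d∣8} μ(8/d) 8^d.
Divisors of 8: 1, 2, 4, 8; μ(8/d) for each: 0, 0, -1, 1.
Σ = − 8^4 + 8^8 = 16773120.
N = 16773120/8 = 2096640.

2096640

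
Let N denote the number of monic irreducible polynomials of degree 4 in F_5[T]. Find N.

150

By the necklace-counting formula, N_5(4) = (1/4) Σ_{d|4} μ(4/d)·5^d.
Divisors of 4: 1, 2, 4; μ(4/d) for each: 0, -1, 1.
Σ = − 5^2 + 5^4 = 600.
N = 600/4 = 150.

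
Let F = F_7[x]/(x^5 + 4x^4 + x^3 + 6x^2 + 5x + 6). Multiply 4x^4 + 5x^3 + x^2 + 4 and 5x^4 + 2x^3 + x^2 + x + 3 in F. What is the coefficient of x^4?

Multiply in F_7[x]: (4x^4 + 5x^3 + x^2 + 4)·(5x^4 + 2x^3 + x^2 + x + 3) = 6x^8 + 5x^7 + 5x^6 + 4x^5 + 3x^4 + 3x^3 + 4x + 5.
Reduce using x^5 ≡ 3x^4 + 6x^3 + x^2 + 2x + 1 (mod x^5 + 4x^4 + x^3 + 6x^2 + 5x + 6).
Reduced: 4x^4 + 2x^3 + 6x.

4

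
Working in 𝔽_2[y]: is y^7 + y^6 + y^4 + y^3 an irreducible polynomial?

No

Write m(y) = y^7 + y^6 + y^4 + y^3.
Check for roots in 𝔽_2: m(0) = 0 → root; m(1) = 0 → root.
m(0) = 0, so (y) divides m(y); m is reducible.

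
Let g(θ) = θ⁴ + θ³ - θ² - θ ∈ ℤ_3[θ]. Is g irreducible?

Check for roots in ℤ_3: g(0) = 0 → root; g(1) = 0 → root; g(2) = 0 → root.
g(0) = 0, so (θ) divides g(θ); g is reducible.

No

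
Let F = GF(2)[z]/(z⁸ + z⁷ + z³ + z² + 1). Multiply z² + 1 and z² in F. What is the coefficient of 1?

Multiply in GF(2)[z]: (z² + 1)·(z²) = z⁴ + z².
Reduced: z⁴ + z².

0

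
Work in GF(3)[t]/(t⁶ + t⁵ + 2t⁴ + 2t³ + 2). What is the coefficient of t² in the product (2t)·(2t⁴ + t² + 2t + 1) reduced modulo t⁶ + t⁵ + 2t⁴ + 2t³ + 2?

Multiply in GF(3)[t]: (2t)·(2t⁴ + t² + 2t + 1) = t⁵ + 2t³ + t² + 2t.
Reduced: t⁵ + 2t³ + t² + 2t.

1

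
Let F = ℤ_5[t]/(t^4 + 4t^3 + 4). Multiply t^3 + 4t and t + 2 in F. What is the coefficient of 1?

Multiply in ℤ_5[t]: (t^3 + 4t)·(t + 2) = t^4 + 2t^3 + 4t^2 + 3t.
Reduce using t^4 ≡ t^3 + 1 (mod t^4 + 4t^3 + 4).
Reduced: 3t^3 + 4t^2 + 3t + 1.

1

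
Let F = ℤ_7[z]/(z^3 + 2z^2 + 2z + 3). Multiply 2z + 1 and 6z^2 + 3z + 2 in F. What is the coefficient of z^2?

2

Multiply in ℤ_7[z]: (2z + 1)·(6z^2 + 3z + 2) = 5z^3 + 5z^2 + 2.
Reduce using z^3 ≡ 5z^2 + 5z + 4 (mod z^3 + 2z^2 + 2z + 3).
Reduced: 2z^2 + 4z + 1.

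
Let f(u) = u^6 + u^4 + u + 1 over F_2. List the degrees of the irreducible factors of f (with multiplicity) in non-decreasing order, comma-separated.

1, 2, 3

Roots in F_2: f(0) = 1; f(1) = 0 → root.
Linear factors from roots: (u + 1).
Complete factorization: f(u) = (u + 1)·(u^2 + u + 1)·(u^3 + u + 1).
Factor degrees with multiplicity: 1 + 2 + 3 = 6.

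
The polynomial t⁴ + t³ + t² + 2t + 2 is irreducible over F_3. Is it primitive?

Yes

Write f(t) = t⁴ + t³ + t² + 2t + 2.
|GF(3^4)^×| = 3^4 − 1 = 80. Prime factorization: 80 = 2^4·5.
f is primitive ⇔ t has order 80 in GF(3)[t]/(f), i.e. t^(80/q) ≠ 1 for each prime q | 80.
t^(40) mod f = 2.
t^(16) mod f = 2t³ + 1.
None equal 1, so t has full order 80; f is primitive.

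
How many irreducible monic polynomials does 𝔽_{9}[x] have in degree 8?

The number of monic irreducibles of degree 8 over GF(9) is (1/8)·Σ_{d∣8} μ(8/d) 9^d.
Divisors of 8: 1, 2, 4, 8; μ(8/d) for each: 0, 0, -1, 1.
Σ = − 9^4 + 9^8 = 43040160.
N = 43040160/8 = 5380020.

5380020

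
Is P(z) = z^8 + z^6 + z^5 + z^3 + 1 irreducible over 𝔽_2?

Yes

Check for roots in 𝔽_2: P(0) = 1; P(1) = 1.
No roots, so no linear factors.
Monic irreducibles of degree 2 over GF(2): z^2 + z + 1.
None of them divide P (all give nonzero remainder).
Monic irreducibles of degree 3 over GF(2): z^3 + z + 1, z^3 + z^2 + 1.
None of them divide P (all give nonzero remainder).
Monic irreducibles of degree 4 over GF(2): z^4 + z + 1, z^4 + z^3 + 1, z^4 + z^3 + z^2 + z + 1.
None of them divide P (all give nonzero remainder).
No irreducible factor of degree ≤ 4 exists, so P is irreducible over GF(2).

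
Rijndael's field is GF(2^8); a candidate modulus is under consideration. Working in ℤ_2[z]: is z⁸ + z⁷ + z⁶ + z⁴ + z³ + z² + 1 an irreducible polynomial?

Write P(z) = z⁸ + z⁷ + z⁶ + z⁴ + z³ + z² + 1.
Check for roots in ℤ_2: P(0) = 1; P(1) = 1.
No roots, so no linear factors.
Monic irreducibles of degree 2 over GF(2): z² + z + 1.
None of them divide P (all give nonzero remainder).
Monic irreducibles of degree 3 over GF(2): z³ + z + 1, z³ + z² + 1.
None of them divide P (all give nonzero remainder).
Monic irreducibles of degree 4 over GF(2): z⁴ + z + 1, z⁴ + z³ + 1, z⁴ + z³ + z² + z + 1.
None of them divide P (all give nonzero remainder).
No irreducible factor of degree ≤ 4 exists, so P is irreducible over GF(2).

Yes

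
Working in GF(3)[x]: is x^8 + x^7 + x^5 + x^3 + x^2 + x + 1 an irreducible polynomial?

Yes

Write h(x) = x^8 + x^7 + x^5 + x^3 + x^2 + x + 1.
Check for roots in GF(3): h(0) = 1; h(1) = 1; h(2) = 2.
No roots, so no linear factors.
Monic irreducibles of degree 2 over GF(3): x^2 + 1, x^2 + x - 1, x^2 - x - 1.
None of them divide h (all give nonzero remainder).
Degree-3 irreducible divisors: test the 8 monic irreducibles of degree 3 over GF(3).
None of them divide h (all give nonzero remainder).
Degree-4 irreducible divisors: test the 18 monic irreducibles of degree 4 over GF(3).
None of them divide h (all give nonzero remainder).
No irreducible factor of degree ≤ 4 exists, so h is irreducible over GF(3).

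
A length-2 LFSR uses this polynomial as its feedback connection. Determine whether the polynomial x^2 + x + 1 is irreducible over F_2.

Write g(x) = x^2 + x + 1.
Check for roots in F_2: g(0) = 1; g(1) = 1.
No roots. A degree-2 polynomial over a field with no linear factor is irreducible.

Yes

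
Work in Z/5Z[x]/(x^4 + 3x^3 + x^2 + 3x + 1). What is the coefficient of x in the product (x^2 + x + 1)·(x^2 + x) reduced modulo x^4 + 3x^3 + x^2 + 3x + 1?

Multiply in Z/5Z[x]: (x^2 + x + 1)·(x^2 + x) = x^4 + 2x^3 + 2x^2 + x.
Reduce using x^4 ≡ 2x^3 + 4x^2 + 2x + 4 (mod x^4 + 3x^3 + x^2 + 3x + 1).
Reduced: 4x^3 + x^2 + 3x + 4.

3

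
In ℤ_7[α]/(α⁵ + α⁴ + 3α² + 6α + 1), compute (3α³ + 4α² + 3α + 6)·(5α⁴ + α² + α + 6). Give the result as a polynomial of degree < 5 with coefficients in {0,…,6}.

4α^3 + 5α^2 + 4α + 2

Multiply in ℤ_7[α]: (3α³ + 4α² + 3α + 6)·(5α⁴ + α² + α + 6) = α⁷ + 6α⁶ + 4α⁵ + 2α⁴ + 4α³ + 5α² + 3α + 1.
Reduce using α⁵ ≡ 6α⁴ + 4α² + α + 6 (mod α⁵ + α⁴ + 3α² + 6α + 1).
Reduced: 4α³ + 5α² + 4α + 2.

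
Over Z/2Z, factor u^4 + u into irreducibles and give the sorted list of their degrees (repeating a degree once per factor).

Write f(u) = u^4 + u.
Roots in Z/2Z: f(0) = 0 → root; f(1) = 0 → root.
Linear factors from roots: (u), (u + 1).
Complete factorization: f(u) = (u)·(u + 1)·(u^2 + u + 1).
Factor degrees with multiplicity: 1 + 1 + 2 = 4.

1, 1, 2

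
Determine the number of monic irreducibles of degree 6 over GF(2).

By the necklace-counting formula, N_2(6) = (1/6) Σ_{d|6} μ(6/d)·2^d.
Divisors of 6: 1, 2, 3, 6; μ(6/d) for each: 1, -1, -1, 1.
Σ = 2^1 − 2^2 − 2^3 + 2^6 = 54.
N = 54/6 = 9.

9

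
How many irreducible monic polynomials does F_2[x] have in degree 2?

1

x^(2^2) − x is the product of all monic irreducibles of degree dividing 2; Möbius inversion gives N = (1/2) Σ μ(2/d)·2^d.
Divisors of 2: 1, 2; μ(2/d) for each: -1, 1.
Σ = − 2^1 + 2^2 = 2.
N = 2/2 = 1.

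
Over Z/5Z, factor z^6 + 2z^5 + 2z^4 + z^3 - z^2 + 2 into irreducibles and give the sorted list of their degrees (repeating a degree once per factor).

Write f(z) = z^6 + 2z^5 + 2z^4 + z^3 - z^2 + 2.
Roots in Z/5Z: f(0) = 2; f(1) = 2; f(2) = 1; f(3) = 2; f(4) = 1.
Complete factorization: f(z) = (z^2 - z + 2)·(z^2 - z + 1)^2.
Factor degrees with multiplicity: 2 + 2 + 2 = 6.

2, 2, 2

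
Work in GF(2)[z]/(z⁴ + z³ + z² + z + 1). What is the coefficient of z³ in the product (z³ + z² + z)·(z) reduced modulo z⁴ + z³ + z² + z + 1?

0

Multiply in GF(2)[z]: (z³ + z² + z)·(z) = z⁴ + z³ + z².
Reduce using z⁴ ≡ z³ + z² + z + 1 (mod z⁴ + z³ + z² + z + 1).
Reduced: z + 1.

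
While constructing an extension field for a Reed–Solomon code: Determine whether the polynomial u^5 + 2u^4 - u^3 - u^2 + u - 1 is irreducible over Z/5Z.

Yes

Write f(u) = u^5 + 2u^4 - u^3 - u^2 + u - 1.
Check for roots in Z/5Z: f(0) = 4; f(1) = 1; f(2) = 3; f(3) = 1; f(4) = 4.
No roots, so no linear factors.
Degree-2 irreducible divisors: test the 10 monic irreducibles of degree 2 over GF(5).
None of them divide f (all give nonzero remainder).
No irreducible factor of degree ≤ 2 exists, so f is irreducible over GF(5).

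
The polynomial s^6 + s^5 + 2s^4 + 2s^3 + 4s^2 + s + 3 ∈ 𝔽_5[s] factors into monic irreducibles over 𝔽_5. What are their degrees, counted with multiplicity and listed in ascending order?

Write h(s) = s^6 + s^5 + 2s^4 + 2s^3 + 4s^2 + s + 3.
Roots in 𝔽_5: h(0) = 3; h(1) = 4; h(2) = 0 → root; h(3) = 0 → root; h(4) = 1.
Linear factors from roots: (s + 3), (s + 2).
Complete factorization: h(s) = (s + 2)·(s + 3)·(s^4 + s^3 + s^2 + s + 3).
Factor degrees with multiplicity: 1 + 1 + 4 = 6.

1, 1, 4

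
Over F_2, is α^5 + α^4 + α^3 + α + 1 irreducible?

Write h(α) = α^5 + α^4 + α^3 + α + 1.
Check for roots in F_2: h(0) = 1; h(1) = 1.
No roots, so no linear factors.
Monic irreducibles of degree 2 over GF(2): α^2 + α + 1.
None of them divide h (all give nonzero remainder).
No irreducible factor of degree ≤ 2 exists, so h is irreducible over GF(2).

Yes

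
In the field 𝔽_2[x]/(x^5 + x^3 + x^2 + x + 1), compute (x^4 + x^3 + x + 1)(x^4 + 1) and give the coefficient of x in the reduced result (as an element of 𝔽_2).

1

Multiply in 𝔽_2[x]: (x^4 + x^3 + x + 1)·(x^4 + 1) = x^8 + x^7 + x^5 + x^3 + x + 1.
Reduce using x^5 ≡ x^3 + x^2 + x + 1 (mod x^5 + x^3 + x^2 + x + 1).
Reduced: x^4 + x^3 + x^2 + x.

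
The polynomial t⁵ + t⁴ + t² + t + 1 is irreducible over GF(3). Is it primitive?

Write f(t) = t⁵ + t⁴ + t² + t + 1.
|GF(3^5)^×| = 3^5 − 1 = 242. Prime factorization: 242 = 2·11^2.
f is primitive ⇔ t has order 242 in GF(3)[t]/(f), i.e. t^(242/q) ≠ 1 for each prime q | 242.
t^(121) mod f = 2.
t^(22) mod f = t⁴ + t³ + 2t² + 2t + 1.
None equal 1, so t has full order 242; f is primitive.

Yes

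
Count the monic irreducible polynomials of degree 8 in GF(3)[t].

By the necklace-counting formula, N_3(8) = (1/8) Σ_{d|8} μ(8/d)·3^d.
Divisors of 8: 1, 2, 4, 8; μ(8/d) for each: 0, 0, -1, 1.
Σ = − 3^4 + 3^8 = 6480.
N = 6480/8 = 810.

810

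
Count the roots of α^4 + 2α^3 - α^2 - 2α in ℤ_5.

Write g(α) = α^4 + 2α^3 - α^2 - 2α.
Evaluate at each of the 5 elements of ℤ_5:
g(0) = 0 → root; g(1) = 0 → root; g(2) = 4; g(3) = 0 → root; g(4) = 0 → root.
Roots: {0, 1, 3, 4}.

4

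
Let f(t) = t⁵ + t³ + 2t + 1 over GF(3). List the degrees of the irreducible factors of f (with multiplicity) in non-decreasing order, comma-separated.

Roots in GF(3): f(0) = 1; f(1) = 2; f(2) = 0 → root.
Linear factors from roots: (t + 1).
Complete factorization: f(t) = (t + 1)·(t² + t + 2)^2.
Factor degrees with multiplicity: 1 + 2 + 2 = 5.

1, 2, 2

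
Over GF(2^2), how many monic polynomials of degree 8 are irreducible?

x^(4^8) − x is the product of all monic irreducibles of degree dividing 8; Möbius inversion gives N = (1/8) Σ μ(8/d)·4^d.
Divisors of 8: 1, 2, 4, 8; μ(8/d) for each: 0, 0, -1, 1.
Σ = − 4^4 + 4^8 = 65280.
N = 65280/8 = 8160.

8160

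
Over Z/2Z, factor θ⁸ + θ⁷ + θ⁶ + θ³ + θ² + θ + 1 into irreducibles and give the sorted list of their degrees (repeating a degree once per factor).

8

Write g(θ) = θ⁸ + θ⁷ + θ⁶ + θ³ + θ² + θ + 1.
Roots in Z/2Z: g(0) = 1; g(1) = 1.
Complete factorization: g(θ) = (θ⁸ + θ⁷ + θ⁶ + θ³ + θ² + θ + 1).
Factor degrees with multiplicity: 8 = 8.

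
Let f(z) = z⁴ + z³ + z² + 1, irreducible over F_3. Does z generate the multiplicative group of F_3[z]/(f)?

|GF(3^4)^×| = 3^4 − 1 = 80. Prime factorization: 80 = 2^4·5.
f is primitive ⇔ z has order 80 in GF(3)[z]/(f), i.e. z^(80/q) ≠ 1 for each prime q | 80.
z^(40) mod f = 1
z^(16) mod f = 2z³ + z² + z.
Since z^(40) = 1, the order of z divides 40 < 80; not primitive.

No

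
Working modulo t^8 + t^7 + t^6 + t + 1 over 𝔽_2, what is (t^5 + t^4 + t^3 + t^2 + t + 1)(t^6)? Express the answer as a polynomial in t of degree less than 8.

t^4 + t^3 + t + 1

Multiply in 𝔽_2[t]: (t^5 + t^4 + t^3 + t^2 + t + 1)·(t^6) = t^11 + t^10 + t^9 + t^8 + t^7 + t^6.
Reduce using t^8 ≡ t^7 + t^6 + t + 1 (mod t^8 + t^7 + t^6 + t + 1).
Reduced: t^4 + t^3 + t + 1.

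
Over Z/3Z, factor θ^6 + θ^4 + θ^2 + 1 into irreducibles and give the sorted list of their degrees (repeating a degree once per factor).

Write f(θ) = θ^6 + θ^4 + θ^2 + 1.
Roots in Z/3Z: f(0) = 1; f(1) = 1; f(2) = 1.
Complete factorization: f(θ) = (θ^2 + 1)·(θ^2 + θ - 1)·(θ^2 - θ - 1).
Factor degrees with multiplicity: 2 + 2 + 2 = 6.

2, 2, 2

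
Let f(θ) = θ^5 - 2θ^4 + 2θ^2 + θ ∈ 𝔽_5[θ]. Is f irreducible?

No

Check for roots in 𝔽_5: f(0) = 0 → root; f(1) = 2; f(2) = 0 → root; f(3) = 2; f(4) = 3.
f(0) = 0, so (θ) divides f(θ); f is reducible.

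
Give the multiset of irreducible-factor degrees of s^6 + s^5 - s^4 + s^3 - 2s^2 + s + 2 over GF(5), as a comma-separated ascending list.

Write f(s) = s^6 + s^5 - s^4 + s^3 - 2s^2 + s + 2.
Roots in GF(5): f(0) = 2; f(1) = 3; f(2) = 4; f(3) = 0 → root; f(4) = 2.
Linear factors from roots: (s + 2).
Complete factorization: f(s) = (s + 2)·(s^2 - s + 2)·(s^3 - s - 2).
Factor degrees with multiplicity: 1 + 2 + 3 = 6.

1, 2, 3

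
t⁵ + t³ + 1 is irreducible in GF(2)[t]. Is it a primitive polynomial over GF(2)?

Yes

Write f(t) = t⁵ + t³ + 1.
|GF(2^5)^×| = 2^5 − 1 = 31. Prime factorization: 31 = 31.
f is primitive ⇔ t has order 31 in GF(2)[t]/(f), i.e. t^(31/q) ≠ 1 for each prime q | 31.
t^(1) mod f = t.
None equal 1, so t has full order 31; f is primitive.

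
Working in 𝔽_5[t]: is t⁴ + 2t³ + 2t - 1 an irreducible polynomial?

Write g(t) = t⁴ + 2t³ + 2t - 1.
Check for roots in 𝔽_5: g(0) = 4; g(1) = 4; g(2) = 0 → root; g(3) = 0 → root; g(4) = 1.
g(2) = 0, so (t − 2) divides g(t); g is reducible.

No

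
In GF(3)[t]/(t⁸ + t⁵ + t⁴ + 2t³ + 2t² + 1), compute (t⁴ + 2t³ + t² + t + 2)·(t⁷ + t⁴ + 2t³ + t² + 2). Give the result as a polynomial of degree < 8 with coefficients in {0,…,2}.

Multiply in GF(3)[t]: (t⁴ + 2t³ + t² + t + 2)·(t⁷ + t⁴ + 2t³ + t² + 2) = t¹¹ + 2t¹⁰ + t⁹ + 2t⁸ + 2t⁵ + t⁴ + t² + 2t + 1.
Reduce using t⁸ ≡ 2t⁵ + 2t⁴ + t³ + t² + 2 (mod t⁸ + t⁵ + t⁴ + 2t³ + 2t² + 1).
Reduced: t⁶ + t³ + t.

t^6 + t^3 + t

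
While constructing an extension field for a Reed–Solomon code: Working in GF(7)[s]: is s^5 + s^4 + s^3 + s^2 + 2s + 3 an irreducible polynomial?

Write m(s) = s^5 + s^4 + s^3 + s^2 + 2s + 3.
Check for roots in GF(7): m(0) = 3; m(1) = 2; m(2) = 4; m(3) = 5; m(4) = 6; m(5) = 0 → root; m(6) = 1.
m(5) = 0, so (s − 5) divides m(s); m is reducible.

No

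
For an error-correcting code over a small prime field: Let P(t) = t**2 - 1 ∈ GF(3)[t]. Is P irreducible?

No

Check for roots in GF(3): P(0) = 2; P(1) = 0 → root; P(2) = 0 → root.
P(1) = 0, so (t − 1) divides P(t); P is reducible.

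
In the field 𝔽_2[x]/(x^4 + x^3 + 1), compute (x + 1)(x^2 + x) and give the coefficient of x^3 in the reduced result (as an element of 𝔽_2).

Multiply in 𝔽_2[x]: (x + 1)·(x^2 + x) = x^3 + x.
Reduced: x^3 + x.

1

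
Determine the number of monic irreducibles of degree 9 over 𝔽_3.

2184

The number of monic irreducibles of degree 9 over GF(3) is (1/9)·Σ_{d∣9} μ(9/d) 3^d.
Divisors of 9: 1, 3, 9; μ(9/d) for each: 0, -1, 1.
Σ = − 3^3 + 3^9 = 19656.
N = 19656/9 = 2184.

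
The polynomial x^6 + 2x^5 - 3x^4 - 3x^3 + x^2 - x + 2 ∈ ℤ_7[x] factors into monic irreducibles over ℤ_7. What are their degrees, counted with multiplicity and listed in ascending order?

Write f(x) = x^6 + 2x^5 - 3x^4 - 3x^3 + x^2 - x + 2.
Complete factorization: f(x) = (x^6 + 2x^5 - 3x^4 - 3x^3 + x^2 - x + 2).
Factor degrees with multiplicity: 6 = 6.

6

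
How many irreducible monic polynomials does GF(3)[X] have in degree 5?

x^(3^5) − x is the product of all monic irreducibles of degree dividing 5; Möbius inversion gives N = (1/5) Σ μ(5/d)·3^d.
Divisors of 5: 1, 5; μ(5/d) for each: -1, 1.
Σ = − 3^1 + 3^5 = 240.
N = 240/5 = 48.

48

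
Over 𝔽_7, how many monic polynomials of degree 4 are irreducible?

x^(7^4) − x is the product of all monic irreducibles of degree dividing 4; Möbius inversion gives N = (1/4) Σ μ(4/d)·7^d.
Divisors of 4: 1, 2, 4; μ(4/d) for each: 0, -1, 1.
Σ = − 7^2 + 7^4 = 2352.
N = 2352/4 = 588.

588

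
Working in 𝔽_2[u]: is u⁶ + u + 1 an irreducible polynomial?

Yes

Write g(u) = u⁶ + u + 1.
Check for roots in 𝔽_2: g(0) = 1; g(1) = 1.
No roots, so no linear factors.
Monic irreducibles of degree 2 over GF(2): u² + u + 1.
None of them divide g (all give nonzero remainder).
Monic irreducibles of degree 3 over GF(2): u³ + u + 1, u³ + u² + 1.
None of them divide g (all give nonzero remainder).
No irreducible factor of degree ≤ 3 exists, so g is irreducible over GF(2).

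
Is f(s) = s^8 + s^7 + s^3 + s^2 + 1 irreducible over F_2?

Yes

Check for roots in F_2: f(0) = 1; f(1) = 1.
No roots, so no linear factors.
Monic irreducibles of degree 2 over GF(2): s^2 + s + 1.
None of them divide f (all give nonzero remainder).
Monic irreducibles of degree 3 over GF(2): s^3 + s + 1, s^3 + s^2 + 1.
None of them divide f (all give nonzero remainder).
Monic irreducibles of degree 4 over GF(2): s^4 + s + 1, s^4 + s^3 + 1, s^4 + s^3 + s^2 + s + 1.
None of them divide f (all give nonzero remainder).
No irreducible factor of degree ≤ 4 exists, so f is irreducible over GF(2).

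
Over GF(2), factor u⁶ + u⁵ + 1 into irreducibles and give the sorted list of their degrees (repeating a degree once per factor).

Write g(u) = u⁶ + u⁵ + 1.
Roots in GF(2): g(0) = 1; g(1) = 1.
Complete factorization: g(u) = (u⁶ + u⁵ + 1).
Factor degrees with multiplicity: 6 = 6.

6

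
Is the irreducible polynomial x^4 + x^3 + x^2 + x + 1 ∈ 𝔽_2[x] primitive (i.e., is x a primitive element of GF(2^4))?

No

Write f(x) = x^4 + x^3 + x^2 + x + 1.
|GF(2^4)^×| = 2^4 − 1 = 15. Prime factorization: 15 = 3·5.
f is primitive ⇔ x has order 15 in GF(2)[x]/(f), i.e. x^(15/q) ≠ 1 for each prime q | 15.
x^(5) mod f = 1
x^(3) mod f = x^3.
Since x^(5) = 1, the order of x divides 5 < 15; not primitive.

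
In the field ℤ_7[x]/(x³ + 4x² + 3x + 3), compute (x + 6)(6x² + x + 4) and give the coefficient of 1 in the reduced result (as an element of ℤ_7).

6

Multiply in ℤ_7[x]: (x + 6)·(6x² + x + 4) = 6x³ + 2x² + 3x + 3.
Reduce using x³ ≡ 3x² + 4x + 4 (mod x³ + 4x² + 3x + 3).
Reduced: 6x² + 6x + 6.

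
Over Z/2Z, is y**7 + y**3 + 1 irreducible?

Yes

Write f(y) = y**7 + y**3 + 1.
Check for roots in Z/2Z: f(0) = 1; f(1) = 1.
No roots, so no linear factors.
Monic irreducibles of degree 2 over GF(2): y**2 + y + 1.
None of them divide f (all give nonzero remainder).
Monic irreducibles of degree 3 over GF(2): y**3 + y + 1, y**3 + y**2 + 1.
None of them divide f (all give nonzero remainder).
No irreducible factor of degree ≤ 3 exists, so f is irreducible over GF(2).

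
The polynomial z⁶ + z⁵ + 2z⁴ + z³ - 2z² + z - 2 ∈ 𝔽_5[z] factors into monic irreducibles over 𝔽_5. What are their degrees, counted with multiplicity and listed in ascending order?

Write g(z) = z⁶ + z⁵ + 2z⁴ + z³ - 2z² + z - 2.
Roots in 𝔽_5: g(0) = 3; g(1) = 2; g(2) = 3; g(3) = 4; g(4) = 1.
Complete factorization: g(z) = (z⁶ + z⁵ + 2z⁴ + z³ - 2z² + z - 2).
Factor degrees with multiplicity: 6 = 6.

6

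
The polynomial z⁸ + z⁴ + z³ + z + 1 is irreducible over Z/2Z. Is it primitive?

No

Write f(z) = z⁸ + z⁴ + z³ + z + 1.
|GF(2^8)^×| = 2^8 − 1 = 255. Prime factorization: 255 = 3·5·17.
f is primitive ⇔ z has order 255 in GF(2)[z]/(f), i.e. z^(255/q) ≠ 1 for each prime q | 255.
z^(85) mod f = z⁷ + z⁵ + z⁴ + z³ + z² + 1.
z^(51) mod f = 1
z^(15) mod f = z⁵ + z³ + z² + z + 1.
Since z^(51) = 1, the order of z divides 51 < 255; not primitive.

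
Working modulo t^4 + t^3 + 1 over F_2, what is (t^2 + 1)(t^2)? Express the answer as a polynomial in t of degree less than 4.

Multiply in F_2[t]: (t^2 + 1)·(t^2) = t^4 + t^2.
Reduce using t^4 ≡ t^3 + 1 (mod t^4 + t^3 + 1).
Reduced: t^3 + t^2 + 1.

t^3 + t^2 + 1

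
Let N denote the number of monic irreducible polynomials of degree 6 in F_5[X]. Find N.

2580

By the necklace-counting formula, N_5(6) = (1/6) Σ_{d|6} μ(6/d)·5^d.
Divisors of 6: 1, 2, 3, 6; μ(6/d) for each: 1, -1, -1, 1.
Σ = 5^1 − 5^2 − 5^3 + 5^6 = 15480.
N = 15480/6 = 2580.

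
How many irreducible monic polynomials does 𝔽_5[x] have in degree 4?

Gauss's count: N_{5}(4) = (1/4) Σ_{d|4} μ(4/d)·5^d.
Divisors of 4: 1, 2, 4; μ(4/d) for each: 0, -1, 1.
Σ = − 5^2 + 5^4 = 600.
N = 600/4 = 150.

150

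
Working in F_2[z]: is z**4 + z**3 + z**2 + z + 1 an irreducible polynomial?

Yes

Write g(z) = z**4 + z**3 + z**2 + z + 1.
Check for roots in F_2: g(0) = 1; g(1) = 1.
No roots, so no linear factors.
Monic irreducibles of degree 2 over GF(2): z**2 + z + 1.
None of them divide g (all give nonzero remainder).
No irreducible factor of degree ≤ 2 exists, so g is irreducible over GF(2).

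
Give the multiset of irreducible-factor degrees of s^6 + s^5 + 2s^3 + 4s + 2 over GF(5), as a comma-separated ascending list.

1, 1, 2, 2

Write g(s) = s^6 + s^5 + 2s^3 + 4s + 2.
Roots in GF(5): g(0) = 2; g(1) = 0 → root; g(2) = 2; g(3) = 0 → root; g(4) = 1.
Linear factors from roots: (s + 4), (s + 2).
Complete factorization: g(s) = (s + 2)·(s + 4)·(s^2 + 2s + 3)·(s^2 + 3s + 3).
Factor degrees with multiplicity: 1 + 1 + 2 + 2 = 6.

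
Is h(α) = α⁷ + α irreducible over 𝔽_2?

No

Check for roots in 𝔽_2: h(0) = 0 → root; h(1) = 0 → root.
h(0) = 0, so (α) divides h(α); h is reducible.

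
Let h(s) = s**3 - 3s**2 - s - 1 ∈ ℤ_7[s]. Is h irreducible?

No

Check for roots in ℤ_7: h(0) = 6; h(1) = 3; h(2) = 0 → root; h(3) = 3; h(4) = 4; h(5) = 2; h(6) = 3.
h(2) = 0, so (s − 2) divides h(s); h is reducible.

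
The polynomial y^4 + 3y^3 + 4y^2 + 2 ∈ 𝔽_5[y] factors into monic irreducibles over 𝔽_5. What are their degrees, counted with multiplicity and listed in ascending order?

1, 1, 2

Write g(y) = y^4 + 3y^3 + 4y^2 + 2.
Roots in 𝔽_5: g(0) = 2; g(1) = 0 → root; g(2) = 3; g(3) = 0 → root; g(4) = 4.
Linear factors from roots: (y + 4), (y + 2).
Complete factorization: g(y) = (y + 2)·(y + 4)·(y^2 + 2y + 4).
Factor degrees with multiplicity: 1 + 1 + 2 = 4.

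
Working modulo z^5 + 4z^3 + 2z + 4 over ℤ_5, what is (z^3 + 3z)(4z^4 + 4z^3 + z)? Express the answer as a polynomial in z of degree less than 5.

2z^4 + 3z^3 + 4z^2 + 2z + 1

Multiply in ℤ_5[z]: (z^3 + 3z)·(4z^4 + 4z^3 + z) = 4z^7 + 4z^6 + 2z^5 + 3z^4 + 3z^2.
Reduce using z^5 ≡ z^3 + 3z + 1 (mod z^5 + 4z^3 + 2z + 4).
Reduced: 2z^4 + 3z^3 + 4z^2 + 2z + 1.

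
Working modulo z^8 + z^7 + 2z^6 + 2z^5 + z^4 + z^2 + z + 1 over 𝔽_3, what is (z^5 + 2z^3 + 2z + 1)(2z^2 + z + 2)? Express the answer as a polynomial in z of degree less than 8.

Multiply in 𝔽_3[z]: (z^5 + 2z^3 + 2z + 1)·(2z^2 + z + 2) = 2z^7 + z^6 + 2z^4 + 2z^3 + z^2 + 2z + 2.
Reduced: 2z^7 + z^6 + 2z^4 + 2z^3 + z^2 + 2z + 2.

2z^7 + z^6 + 2z^4 + 2z^3 + z^2 + 2z + 2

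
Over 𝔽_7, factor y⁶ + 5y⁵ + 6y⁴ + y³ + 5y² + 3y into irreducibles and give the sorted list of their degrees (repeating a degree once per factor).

1, 1, 2, 2

Write f(y) = y⁶ + 5y⁵ + 6y⁴ + y³ + 5y² + 3y.
Linear factors from roots: (y), (y + 6).
Complete factorization: f(y) = (y)·(y + 6)·(y² + 1)·(y² + 6y + 4).
Factor degrees with multiplicity: 1 + 1 + 2 + 2 = 6.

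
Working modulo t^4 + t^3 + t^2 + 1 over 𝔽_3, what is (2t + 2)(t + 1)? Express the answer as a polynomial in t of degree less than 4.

Multiply in 𝔽_3[t]: (2t + 2)·(t + 1) = 2t^2 + t + 2.
Reduced: 2t^2 + t + 2.

2t^2 + t + 2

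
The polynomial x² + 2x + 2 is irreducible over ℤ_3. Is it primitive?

Write f(x) = x² + 2x + 2.
|GF(3^2)^×| = 3^2 − 1 = 8. Prime factorization: 8 = 2^3.
f is primitive ⇔ x has order 8 in GF(3)[x]/(f), i.e. x^(8/q) ≠ 1 for each prime q | 8.
x^(4) mod f = 2.
None equal 1, so x has full order 8; f is primitive.

Yes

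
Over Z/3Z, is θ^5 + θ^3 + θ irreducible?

No

Write h(θ) = θ^5 + θ^3 + θ.
Check for roots in Z/3Z: h(0) = 0 → root; h(1) = 0 → root; h(2) = 0 → root.
h(0) = 0, so (θ) divides h(θ); h is reducible.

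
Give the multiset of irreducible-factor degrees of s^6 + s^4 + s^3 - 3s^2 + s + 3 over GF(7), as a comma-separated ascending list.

1, 1, 1, 3

Write h(s) = s^6 + s^4 + s^3 - 3s^2 + s + 3.
Linear factors from roots: (s + 3), (s + 1).
Complete factorization: h(s) = (s + 3)·(s + 1)^2·(s^3 + 2s^2 - 2s + 1).
Factor degrees with multiplicity: 1 + 1 + 1 + 3 = 6.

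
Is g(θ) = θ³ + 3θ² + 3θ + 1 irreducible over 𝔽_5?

Check for roots in 𝔽_5: g(0) = 1; g(1) = 3; g(2) = 2; g(3) = 4; g(4) = 0 → root.
g(4) = 0, so (θ − 4) divides g(θ); g is reducible.

No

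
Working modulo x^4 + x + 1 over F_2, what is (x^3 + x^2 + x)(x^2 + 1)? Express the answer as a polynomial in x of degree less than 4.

Multiply in F_2[x]: (x^3 + x^2 + x)·(x^2 + 1) = x^5 + x^4 + x^2 + x.
Reduce using x^4 ≡ x + 1 (mod x^4 + x + 1).
Reduced: x + 1.

x + 1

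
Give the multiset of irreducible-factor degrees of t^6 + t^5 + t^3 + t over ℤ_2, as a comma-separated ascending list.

1, 1, 4

Write g(t) = t^6 + t^5 + t^3 + t.
Roots in ℤ_2: g(0) = 0 → root; g(1) = 0 → root.
Linear factors from roots: (t), (t + 1).
Complete factorization: g(t) = (t)·(t + 1)·(t^4 + t + 1).
Factor degrees with multiplicity: 1 + 1 + 4 = 6.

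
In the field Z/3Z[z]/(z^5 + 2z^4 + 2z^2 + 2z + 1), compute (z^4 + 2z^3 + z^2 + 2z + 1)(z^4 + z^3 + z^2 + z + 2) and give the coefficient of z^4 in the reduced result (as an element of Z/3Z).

Multiply in Z/3Z[z]: (z^4 + 2z^3 + z^2 + 2z + 1)·(z^4 + z^3 + z^2 + z + 2) = z^8 + z^6 + 2z^4 + 2z^3 + 2z^2 + 2z + 2.
Reduce using z^5 ≡ z^4 + z^2 + z + 2 (mod z^5 + 2z^4 + 2z^2 + 2z + 1).
Reduced: z^4 + z^3 + 2.

1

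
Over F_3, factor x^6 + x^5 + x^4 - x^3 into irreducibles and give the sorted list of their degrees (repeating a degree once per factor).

Write f(x) = x^6 + x^5 + x^4 - x^3.
Roots in F_3: f(0) = 0 → root; f(1) = 2; f(2) = 2.
Linear factors from roots: (x).
Complete factorization: f(x) = (x)^3·(x^3 + x^2 + x - 1).
Factor degrees with multiplicity: 1 + 1 + 1 + 3 = 6.

1, 1, 1, 3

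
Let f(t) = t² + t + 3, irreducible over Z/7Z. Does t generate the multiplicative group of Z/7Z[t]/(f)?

Yes

|GF(7^2)^×| = 7^2 − 1 = 48. Prime factorization: 48 = 2^4·3.
f is primitive ⇔ t has order 48 in GF(7)[t]/(f), i.e. t^(48/q) ≠ 1 for each prime q | 48.
t^(24) mod f = 6.
t^(16) mod f = 2.
None equal 1, so t has full order 48; f is primitive.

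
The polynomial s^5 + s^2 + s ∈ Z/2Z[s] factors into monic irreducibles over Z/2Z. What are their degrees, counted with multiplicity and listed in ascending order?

1, 4

Write g(s) = s^5 + s^2 + s.
Roots in Z/2Z: g(0) = 0 → root; g(1) = 1.
Linear factors from roots: (s).
Complete factorization: g(s) = (s)·(s^4 + s + 1).
Factor degrees with multiplicity: 1 + 4 = 5.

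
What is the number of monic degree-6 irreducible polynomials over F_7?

19544

By the necklace-counting formula, N_7(6) = (1/6) Σ_{d|6} μ(6/d)·7^d.
Divisors of 6: 1, 2, 3, 6; μ(6/d) for each: 1, -1, -1, 1.
Σ = 7^1 − 7^2 − 7^3 + 7^6 = 117264.
N = 117264/6 = 19544.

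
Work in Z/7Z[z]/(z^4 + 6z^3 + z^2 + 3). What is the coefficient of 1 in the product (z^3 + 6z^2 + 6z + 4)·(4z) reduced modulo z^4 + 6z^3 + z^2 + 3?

Multiply in Z/7Z[z]: (z^3 + 6z^2 + 6z + 4)·(4z) = 4z^4 + 3z^3 + 3z^2 + 2z.
Reduce using z^4 ≡ z^3 + 6z^2 + 4 (mod z^4 + 6z^3 + z^2 + 3).
Reduced: 6z^2 + 2z + 2.

2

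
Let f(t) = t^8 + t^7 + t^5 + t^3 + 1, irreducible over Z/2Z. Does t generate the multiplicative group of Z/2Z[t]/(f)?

|GF(2^8)^×| = 2^8 − 1 = 255. Prime factorization: 255 = 3·5·17.
f is primitive ⇔ t has order 255 in GF(2)[t]/(f), i.e. t^(255/q) ≠ 1 for each prime q | 255.
t^(85) mod f = t^7 + t^6 + t^2 + t.
t^(51) mod f = t^7 + t^6 + t^4 + t^3 + t^2.
t^(15) mod f = t^3 + t^2.
None equal 1, so t has full order 255; f is primitive.

Yes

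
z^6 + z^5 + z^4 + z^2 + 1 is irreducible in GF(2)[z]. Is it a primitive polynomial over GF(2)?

Write f(z) = z^6 + z^5 + z^4 + z^2 + 1.
|GF(2^6)^×| = 2^6 − 1 = 63. Prime factorization: 63 = 3^2·7.
f is primitive ⇔ z has order 63 in GF(2)[z]/(f), i.e. z^(63/q) ≠ 1 for each prime q | 63.
z^(21) mod f = 1
z^(9) mod f = z^3 + 1.
Since z^(21) = 1, the order of z divides 21 < 63; not primitive.

No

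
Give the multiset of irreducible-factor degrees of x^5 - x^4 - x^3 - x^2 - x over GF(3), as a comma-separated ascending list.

Write h(x) = x^5 - x^4 - x^3 - x^2 - x.
Roots in GF(3): h(0) = 0 → root; h(1) = 0 → root; h(2) = 2.
Linear factors from roots: (x), (x - 1).
Complete factorization: h(x) = (x)·(x - 1)·(x^3 - x + 1).
Factor degrees with multiplicity: 1 + 1 + 3 = 5.

1, 1, 3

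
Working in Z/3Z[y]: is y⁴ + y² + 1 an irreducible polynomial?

No

Write g(y) = y⁴ + y² + 1.
Check for roots in Z/3Z: g(0) = 1; g(1) = 0 → root; g(2) = 0 → root.
g(1) = 0, so (y − 1) divides g(y); g is reducible.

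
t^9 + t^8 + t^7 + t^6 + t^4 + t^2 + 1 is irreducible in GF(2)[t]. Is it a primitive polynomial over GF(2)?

Yes

Write f(t) = t^9 + t^8 + t^7 + t^6 + t^4 + t^2 + 1.
|GF(2^9)^×| = 2^9 − 1 = 511. Prime factorization: 511 = 7·73.
f is primitive ⇔ t has order 511 in GF(2)[t]/(f), i.e. t^(511/q) ≠ 1 for each prime q | 511.
t^(73) mod f = t^7 + t^6 + t^5 + t^3 + t^2 + t.
t^(7) mod f = t^7.
None equal 1, so t has full order 511; f is primitive.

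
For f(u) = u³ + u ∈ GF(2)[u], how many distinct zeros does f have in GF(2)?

Evaluate at each of the 2 elements of GF(2):
f(0) = 0 → root; f(1) = 0 → root.
Roots: {0, 1}.

2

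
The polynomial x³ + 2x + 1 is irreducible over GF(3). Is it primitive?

Yes

Write f(x) = x³ + 2x + 1.
|GF(3^3)^×| = 3^3 − 1 = 26. Prime factorization: 26 = 2·13.
f is primitive ⇔ x has order 26 in GF(3)[x]/(f), i.e. x^(26/q) ≠ 1 for each prime q | 26.
x^(13) mod f = 2.
x^(2) mod f = x².
None equal 1, so x has full order 26; f is primitive.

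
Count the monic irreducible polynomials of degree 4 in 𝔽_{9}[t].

The number of monic irreducibles of degree 4 over GF(9) is (1/4)·Σ_{d∣4} μ(4/d) 9^d.
Divisors of 4: 1, 2, 4; μ(4/d) for each: 0, -1, 1.
Σ = − 9^2 + 9^4 = 6480.
N = 6480/4 = 1620.

1620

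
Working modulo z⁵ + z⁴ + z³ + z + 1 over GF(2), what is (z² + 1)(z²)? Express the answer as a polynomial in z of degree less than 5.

Multiply in GF(2)[z]: (z² + 1)·(z²) = z⁴ + z².
Reduced: z⁴ + z².

z^4 + z^2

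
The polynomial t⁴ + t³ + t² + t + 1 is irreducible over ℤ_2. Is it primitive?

Write f(t) = t⁴ + t³ + t² + t + 1.
|GF(2^4)^×| = 2^4 − 1 = 15. Prime factorization: 15 = 3·5.
f is primitive ⇔ t has order 15 in GF(2)[t]/(f), i.e. t^(15/q) ≠ 1 for each prime q | 15.
t^(5) mod f = 1
t^(3) mod f = t³.
Since t^(5) = 1, the order of t divides 5 < 15; not primitive.

No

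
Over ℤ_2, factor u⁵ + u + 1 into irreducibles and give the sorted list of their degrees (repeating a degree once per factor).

Write g(u) = u⁵ + u + 1.
Roots in ℤ_2: g(0) = 1; g(1) = 1.
Complete factorization: g(u) = (u² + u + 1)·(u³ + u² + 1).
Factor degrees with multiplicity: 2 + 3 = 5.

2, 3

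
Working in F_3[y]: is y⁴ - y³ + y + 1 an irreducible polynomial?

Write h(y) = y⁴ - y³ + y + 1.
Check for roots in F_3: h(0) = 1; h(1) = 2; h(2) = 2.
No roots, so no linear factors.
Monic irreducibles of degree 2 over GF(3): y² + 1, y² + y - 1, y² - y - 1.
None of them divide h (all give nonzero remainder).
No irreducible factor of degree ≤ 2 exists, so h is irreducible over GF(3).

Yes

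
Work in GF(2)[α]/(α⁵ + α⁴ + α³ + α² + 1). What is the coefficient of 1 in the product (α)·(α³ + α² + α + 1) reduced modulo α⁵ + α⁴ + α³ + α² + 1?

0

Multiply in GF(2)[α]: (α)·(α³ + α² + α + 1) = α⁴ + α³ + α² + α.
Reduced: α⁴ + α³ + α² + α.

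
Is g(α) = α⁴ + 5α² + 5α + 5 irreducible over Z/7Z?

Check for roots in Z/7Z: g(0) = 5; g(1) = 2; g(2) = 2; g(3) = 6; g(4) = 4; g(5) = 3; g(6) = 6.
No roots, so no linear factors.
Degree-2 irreducible divisors: test the 21 monic irreducibles of degree 2 over GF(7).
None of them divide g (all give nonzero remainder).
No irreducible factor of degree ≤ 2 exists, so g is irreducible over GF(7).

Yes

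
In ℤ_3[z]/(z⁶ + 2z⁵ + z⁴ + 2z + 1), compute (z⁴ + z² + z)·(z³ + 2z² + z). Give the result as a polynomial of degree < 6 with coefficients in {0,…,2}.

z^5 + 2z^2 + 2z

Multiply in ℤ_3[z]: (z⁴ + z² + z)·(z³ + 2z² + z) = z⁷ + 2z⁶ + 2z⁵ + z².
Reduce using z⁶ ≡ z⁵ + 2z⁴ + z + 2 (mod z⁶ + 2z⁵ + z⁴ + 2z + 1).
Reduced: z⁵ + 2z² + 2z.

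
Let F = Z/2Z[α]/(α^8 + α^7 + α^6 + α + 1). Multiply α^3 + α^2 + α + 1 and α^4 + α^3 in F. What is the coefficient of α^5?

0

Multiply in Z/2Z[α]: (α^3 + α^2 + α + 1)·(α^4 + α^3) = α^7 + α^3.
Reduced: α^7 + α^3.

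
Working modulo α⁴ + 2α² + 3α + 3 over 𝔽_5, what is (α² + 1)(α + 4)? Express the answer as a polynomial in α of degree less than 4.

Multiply in 𝔽_5[α]: (α² + 1)·(α + 4) = α³ + 4α² + α + 4.
Reduced: α³ + 4α² + α + 4.

α^3 + 4α^2 + α + 4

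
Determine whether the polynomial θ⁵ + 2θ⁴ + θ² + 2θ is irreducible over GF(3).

Write f(θ) = θ⁵ + 2θ⁴ + θ² + 2θ.
Check for roots in GF(3): f(0) = 0 → root; f(1) = 0 → root; f(2) = 0 → root.
f(0) = 0, so (θ) divides f(θ); f is reducible.

No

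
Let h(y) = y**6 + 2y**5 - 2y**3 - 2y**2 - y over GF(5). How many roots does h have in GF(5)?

Evaluate at each of the 5 elements of GF(5):
h(0) = 0 → root; h(1) = 3; h(2) = 2; h(3) = 0 → root; h(4) = 0 → root.
Roots: {0, 3, 4}.

3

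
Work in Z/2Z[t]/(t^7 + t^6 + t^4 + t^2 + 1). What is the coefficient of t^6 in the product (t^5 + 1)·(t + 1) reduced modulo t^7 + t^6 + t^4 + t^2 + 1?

1

Multiply in Z/2Z[t]: (t^5 + 1)·(t + 1) = t^6 + t^5 + t + 1.
Reduced: t^6 + t^5 + t + 1.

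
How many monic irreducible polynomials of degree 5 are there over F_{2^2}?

204

Gauss's count: N_{4}(5) = (1/5) Σ_{d|5} μ(5/d)·4^d.
Divisors of 5: 1, 5; μ(5/d) for each: -1, 1.
Σ = − 4^1 + 4^5 = 1020.
N = 1020/5 = 204.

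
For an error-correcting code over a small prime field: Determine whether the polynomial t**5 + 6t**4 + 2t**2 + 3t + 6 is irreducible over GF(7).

Yes

Write f(t) = t**5 + 6t**4 + 2t**2 + 3t + 6.
Check for roots in GF(7): f(0) = 6; f(1) = 4; f(2) = 1; f(3) = 6; f(4) = 6; f(5) = 2; f(6) = 3.
No roots, so no linear factors.
Degree-2 irreducible divisors: test the 21 monic irreducibles of degree 2 over GF(7).
None of them divide f (all give nonzero remainder).
No irreducible factor of degree ≤ 2 exists, so f is irreducible over GF(7).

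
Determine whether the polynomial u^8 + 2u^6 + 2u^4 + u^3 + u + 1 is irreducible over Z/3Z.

Write g(u) = u^8 + 2u^6 + 2u^4 + u^3 + u + 1.
Check for roots in Z/3Z: g(0) = 1; g(1) = 2; g(2) = 1.
No roots, so no linear factors.
Monic irreducibles of degree 2 over GF(3): u^2 + 1, u^2 + u + 2, u^2 + 2u + 2.
None of them divide g (all give nonzero remainder).
Degree-3 irreducible divisors: test the 8 monic irreducibles of degree 3 over GF(3).
None of them divide g (all give nonzero remainder).
Degree-4 irreducible divisors: test the 18 monic irreducibles of degree 4 over GF(3).
None of them divide g (all give nonzero remainder).
No irreducible factor of degree ≤ 4 exists, so g is irreducible over GF(3).

Yes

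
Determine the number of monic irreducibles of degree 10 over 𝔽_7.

By the necklace-counting formula, N_7(10) = (1/10) Σ_{d|10} μ(10/d)·7^d.
Divisors of 10: 1, 2, 5, 10; μ(10/d) for each: 1, -1, -1, 1.
Σ = 7^1 − 7^2 − 7^5 + 7^10 = 282458400.
N = 282458400/10 = 28245840.

28245840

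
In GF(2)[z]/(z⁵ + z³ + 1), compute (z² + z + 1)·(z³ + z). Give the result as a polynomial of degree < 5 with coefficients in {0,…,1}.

z^4 + z^3 + z^2 + z + 1

Multiply in GF(2)[z]: (z² + z + 1)·(z³ + z) = z⁵ + z⁴ + z² + z.
Reduce using z⁵ ≡ z³ + 1 (mod z⁵ + z³ + 1).
Reduced: z⁴ + z³ + z² + z + 1.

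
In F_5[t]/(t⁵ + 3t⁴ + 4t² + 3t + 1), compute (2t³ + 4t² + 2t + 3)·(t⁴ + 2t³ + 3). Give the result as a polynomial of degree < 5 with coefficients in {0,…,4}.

Multiply in F_5[t]: (2t³ + 4t² + 2t + 3)·(t⁴ + 2t³ + 3) = 2t⁷ + 3t⁶ + 2t⁴ + 2t³ + 2t² + t + 4.
Reduce using t⁵ ≡ 2t⁴ + t² + 2t + 4 (mod t⁵ + 3t⁴ + 4t² + 3t + 1).
Reduced: 2t⁴ + 3t³ + 3t² + 2t.

2t^4 + 3t^3 + 3t^2 + 2t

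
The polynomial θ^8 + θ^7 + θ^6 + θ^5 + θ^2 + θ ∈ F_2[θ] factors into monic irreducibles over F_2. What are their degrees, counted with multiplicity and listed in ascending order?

Write g(θ) = θ^8 + θ^7 + θ^6 + θ^5 + θ^2 + θ.
Roots in F_2: g(0) = 0 → root; g(1) = 0 → root.
Linear factors from roots: (θ), (θ + 1).
Complete factorization: g(θ) = (θ)·(θ + 1)·(θ^3 + θ^2 + 1)^2.
Factor degrees with multiplicity: 1 + 1 + 3 + 3 = 8.

1, 1, 3, 3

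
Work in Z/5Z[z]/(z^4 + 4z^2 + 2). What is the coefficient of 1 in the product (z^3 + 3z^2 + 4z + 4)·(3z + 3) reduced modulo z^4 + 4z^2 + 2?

Multiply in Z/5Z[z]: (z^3 + 3z^2 + 4z + 4)·(3z + 3) = 3z^4 + 2z^3 + z^2 + 4z + 2.
Reduce using z^4 ≡ z^2 + 3 (mod z^4 + 4z^2 + 2).
Reduced: 2z^3 + 4z^2 + 4z + 1.

1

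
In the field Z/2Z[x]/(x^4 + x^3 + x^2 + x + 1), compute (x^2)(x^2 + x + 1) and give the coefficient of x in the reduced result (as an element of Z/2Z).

Multiply in Z/2Z[x]: (x^2)·(x^2 + x + 1) = x^4 + x^3 + x^2.
Reduce using x^4 ≡ x^3 + x^2 + x + 1 (mod x^4 + x^3 + x^2 + x + 1).
Reduced: x + 1.

1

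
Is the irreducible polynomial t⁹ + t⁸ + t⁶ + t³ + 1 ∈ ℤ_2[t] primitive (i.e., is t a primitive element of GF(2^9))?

No

Write f(t) = t⁹ + t⁸ + t⁶ + t³ + 1.
|GF(2^9)^×| = 2^9 − 1 = 511. Prime factorization: 511 = 7·73.
f is primitive ⇔ t has order 511 in GF(2)[t]/(f), i.e. t^(511/q) ≠ 1 for each prime q | 511.
t^(73) mod f = 1
t^(7) mod f = t⁷.
Since t^(73) = 1, the order of t divides 73 < 511; not primitive.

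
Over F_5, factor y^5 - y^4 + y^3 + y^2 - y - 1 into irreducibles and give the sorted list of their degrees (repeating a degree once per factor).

1, 1, 1, 2

Write h(y) = y^5 - y^4 + y^3 + y^2 - y - 1.
Roots in F_5: h(0) = 4; h(1) = 0 → root; h(2) = 0 → root; h(3) = 4; h(4) = 3.
Linear factors from roots: (y - 1), (y - 2).
Complete factorization: h(y) = (y - 2)·(y - 1)^2·(y^2 - 2y - 2).
Factor degrees with multiplicity: 1 + 1 + 1 + 2 = 5.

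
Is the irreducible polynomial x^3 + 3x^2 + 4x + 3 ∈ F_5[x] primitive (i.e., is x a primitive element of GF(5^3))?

Yes

Write f(x) = x^3 + 3x^2 + 4x + 3.
|GF(5^3)^×| = 5^3 − 1 = 124. Prime factorization: 124 = 2^2·31.
f is primitive ⇔ x has order 124 in GF(5)[x]/(f), i.e. x^(124/q) ≠ 1 for each prime q | 124.
x^(62) mod f = 4.
x^(4) mod f = 4x + 4.
None equal 1, so x has full order 124; f is primitive.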